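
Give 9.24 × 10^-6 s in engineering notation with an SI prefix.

= 9.24 × 10^-6 s; 10^-6 is micro.

9.24 µs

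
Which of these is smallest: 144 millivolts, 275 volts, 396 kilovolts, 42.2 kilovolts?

144 millivolts = 0.144 volts
275 volts = 275 volts
396 kilovolts = 396000 volts
42.2 kilovolts = 42200 volts

144 millivolts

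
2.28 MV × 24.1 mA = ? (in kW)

2.28 × 10^6 × 24.1 × 10^-3 = 54.948 × 10^3 W

54.948 kW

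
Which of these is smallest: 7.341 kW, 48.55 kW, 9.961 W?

9.961 W

7.341 kW = 7341 W
48.55 kW = 48550 W
9.961 W = 9.961 W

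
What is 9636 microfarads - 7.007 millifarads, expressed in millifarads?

In millifarads:
  9636 microfarads = 9636 × 10^-3 millifarads = 9.636
  7.007 millifarads → 7.007
Difference: 9.636 - 7.007 = 2.629

2.629 millifarads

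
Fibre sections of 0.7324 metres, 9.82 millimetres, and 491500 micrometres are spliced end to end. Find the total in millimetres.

In millimetres:
  0.7324 metres = 0.7324 × 10³ millimetres = 732.4
  9.82 millimetres → 9.82
  491500 micrometres = 491500 × 10⁻³ millimetres = 491.5
Sum: 732.4 + 9.82 + 491.5 = 1233.72

1233.72 millimetres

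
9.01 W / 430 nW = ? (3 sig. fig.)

21000000

(9.01) / (430 × 10⁻⁹) = 0.02095 × 10⁹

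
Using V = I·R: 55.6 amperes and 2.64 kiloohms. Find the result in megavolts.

55.6 × 2.64 × 10³ = 146.784 × 10³ V

0.146784 megavolts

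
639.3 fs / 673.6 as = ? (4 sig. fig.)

(639.3 × 10⁻¹⁵) / (673.6 × 10⁻¹⁸) = 0.94908 × 10³

949.1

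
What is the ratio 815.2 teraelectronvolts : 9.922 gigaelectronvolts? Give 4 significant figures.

(815.2 × 10^12) / (9.922 × 10^9) = 82.161 × 10^3

82160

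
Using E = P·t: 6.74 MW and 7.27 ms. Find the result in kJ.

48.9998 kJ

6.74 × 10^6 × 7.27 × 10^-3 = 48.9998 × 10^3 J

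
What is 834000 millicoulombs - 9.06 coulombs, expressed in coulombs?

824.94 coulombs

In coulombs:
  834000 millicoulombs = 834000 × 10^-3 coulombs = 834
  9.06 coulombs → 9.06
Difference: 834 - 9.06 = 824.94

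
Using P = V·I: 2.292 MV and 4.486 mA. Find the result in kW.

10.281912 kW

2.292 × 10⁶ × 4.486 × 10⁻³ = 10.281912 × 10³ W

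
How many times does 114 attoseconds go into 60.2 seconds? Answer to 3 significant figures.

528000000000000000

(60.2) / (114e-18) = 0.5281e18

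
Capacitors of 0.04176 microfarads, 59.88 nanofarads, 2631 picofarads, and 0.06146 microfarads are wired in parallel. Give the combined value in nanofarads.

165.731 nanofarads

In nanofarads:
  0.04176 microfarads = 0.04176 × 10^3 nanofarads = 41.76
  59.88 nanofarads → 59.88
  2631 picofarads = 2631 × 10^-3 nanofarads = 2.631
  0.06146 microfarads = 0.06146 × 10^3 nanofarads = 61.46
Sum: 41.76 + 59.88 + 2.631 + 61.46 = 165.731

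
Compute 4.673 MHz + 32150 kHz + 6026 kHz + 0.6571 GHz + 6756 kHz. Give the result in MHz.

In MHz:
  4.673 MHz → 4.673
  32150 kHz = 32150 × 10^-3 MHz = 32.15
  6026 kHz = 6026 × 10^-3 MHz = 6.026
  0.6571 GHz = 0.6571 × 10^3 MHz = 657.1
  6756 kHz = 6756 × 10^-3 MHz = 6.756
Sum: 4.673 + 32.15 + 6.026 + 657.1 + 6.756 = 706.705

706.705 MHz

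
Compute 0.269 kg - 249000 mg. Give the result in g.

In g:
  0.269 kg = 0.269e3 g = 269
  249000 mg = 249000e-3 g = 249
Difference: 269 - 249 = 20

20 g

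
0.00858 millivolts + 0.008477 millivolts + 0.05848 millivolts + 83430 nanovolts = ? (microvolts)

158.967 microvolts

In microvolts:
  0.00858 millivolts = 0.00858e3 microvolts = 8.58
  0.008477 millivolts = 0.008477e3 microvolts = 8.477
  0.05848 millivolts = 0.05848e3 microvolts = 58.48
  83430 nanovolts = 83430e-3 microvolts = 83.43
Sum: 8.58 + 8.477 + 58.48 + 83.43 = 158.967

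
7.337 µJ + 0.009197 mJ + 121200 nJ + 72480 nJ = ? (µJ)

In µJ:
  7.337 µJ → 7.337
  0.009197 mJ = 0.009197e3 µJ = 9.197
  121200 nJ = 121200e-3 µJ = 121.2
  72480 nJ = 72480e-3 µJ = 72.48
Sum: 7.337 + 9.197 + 121.2 + 72.48 = 210.214

210.214 µJ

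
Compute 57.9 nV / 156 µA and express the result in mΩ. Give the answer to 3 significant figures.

(57.9e-9) / (156e-6) = 0.37115e-3 Ω

0.371 mΩ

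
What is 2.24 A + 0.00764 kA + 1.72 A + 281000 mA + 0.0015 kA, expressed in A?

In A:
  2.24 A → 2.24
  0.00764 kA = 0.00764 × 10³ A = 7.64
  1.72 A → 1.72
  281000 mA = 281000 × 10⁻³ A = 281
  0.0015 kA = 0.0015 × 10³ A = 1.5
Sum: 2.24 + 7.64 + 1.72 + 281 + 1.5 = 294.1

294.1 A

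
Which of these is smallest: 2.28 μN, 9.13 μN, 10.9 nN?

2.28 μN = 0.00000228 N
9.13 μN = 0.00000913 N
10.9 nN = 0.0000000109 N

10.9 nN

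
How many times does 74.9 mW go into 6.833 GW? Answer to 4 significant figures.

(6.833 × 10^9) / (74.9 × 10^-3) = 0.091228 × 10^12

91230000000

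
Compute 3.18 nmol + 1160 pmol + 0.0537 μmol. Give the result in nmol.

58.04 nmol

In nmol:
  3.18 nmol → 3.18
  1160 pmol = 1160 × 10⁻³ nmol = 1.16
  0.0537 μmol = 0.0537 × 10³ nmol = 53.7
Sum: 3.18 + 1.16 + 53.7 = 58.04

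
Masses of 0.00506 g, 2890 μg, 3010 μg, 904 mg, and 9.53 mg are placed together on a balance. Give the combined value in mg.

In mg:
  0.00506 g = 0.00506e3 mg = 5.06
  2890 μg = 2890e-3 mg = 2.89
  3010 μg = 3010e-3 mg = 3.01
  904 mg → 904
  9.53 mg → 9.53
Sum: 5.06 + 2.89 + 3.01 + 904 + 9.53 = 924.49

924.49 mg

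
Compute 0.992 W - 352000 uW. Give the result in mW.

In mW:
  0.992 W = 0.992 × 10³ mW = 992
  352000 uW = 352000 × 10⁻³ mW = 352
Difference: 992 - 352 = 640

640 mW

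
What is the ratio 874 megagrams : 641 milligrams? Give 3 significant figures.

(874 × 10⁶) / (641 × 10⁻³) = 1.363 × 10⁹

1360000000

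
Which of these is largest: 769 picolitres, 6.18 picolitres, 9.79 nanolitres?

769 picolitres = 0.000000000769 litres
6.18 picolitres = 0.00000000000618 litres
9.79 nanolitres = 0.00000000979 litres

9.79 nanolitres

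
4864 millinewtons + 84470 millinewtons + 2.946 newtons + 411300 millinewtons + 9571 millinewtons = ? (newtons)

In newtons:
  4864 millinewtons = 4864 × 10^-3 newtons = 4.864
  84470 millinewtons = 84470 × 10^-3 newtons = 84.47
  2.946 newtons → 2.946
  411300 millinewtons = 411300 × 10^-3 newtons = 411.3
  9571 millinewtons = 9571 × 10^-3 newtons = 9.571
Sum: 4.864 + 84.47 + 2.946 + 411.3 + 9.571 = 513.151

513.151 newtons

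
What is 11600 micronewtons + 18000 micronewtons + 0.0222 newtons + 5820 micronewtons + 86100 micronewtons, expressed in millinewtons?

In millinewtons:
  11600 micronewtons = 11600e-3 millinewtons = 11.6
  18000 micronewtons = 18000e-3 millinewtons = 18
  0.0222 newtons = 0.0222e3 millinewtons = 22.2
  5820 micronewtons = 5820e-3 millinewtons = 5.82
  86100 micronewtons = 86100e-3 millinewtons = 86.1
Sum: 11.6 + 18 + 22.2 + 5.82 + 86.1 = 143.72

143.72 millinewtons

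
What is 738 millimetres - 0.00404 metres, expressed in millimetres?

In millimetres:
  738 millimetres → 738
  0.00404 metres = 0.00404 × 10^3 millimetres = 4.04
Difference: 738 - 4.04 = 733.96

733.96 millimetres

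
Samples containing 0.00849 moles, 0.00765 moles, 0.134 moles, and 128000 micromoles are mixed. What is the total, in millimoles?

In millimoles:
  0.00849 moles = 0.00849e3 millimoles = 8.49
  0.00765 moles = 0.00765e3 millimoles = 7.65
  0.134 moles = 0.134e3 millimoles = 134
  128000 micromoles = 128000e-3 millimoles = 128
Sum: 8.49 + 7.65 + 134 + 128 = 278.14

278.14 millimoles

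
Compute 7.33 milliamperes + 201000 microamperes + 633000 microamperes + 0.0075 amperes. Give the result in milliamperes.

848.83 milliamperes

In milliamperes:
  7.33 milliamperes → 7.33
  201000 microamperes = 201000 × 10^-3 milliamperes = 201
  633000 microamperes = 633000 × 10^-3 milliamperes = 633
  0.0075 amperes = 0.0075 × 10^3 milliamperes = 7.5
Sum: 7.33 + 201 + 633 + 7.5 = 848.83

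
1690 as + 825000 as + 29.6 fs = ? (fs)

In fs:
  1690 as = 1690 × 10^-3 fs = 1.69
  825000 as = 825000 × 10^-3 fs = 825
  29.6 fs → 29.6
Sum: 1.69 + 825 + 29.6 = 856.29

856.29 fs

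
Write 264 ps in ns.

0.264 ns

pico = 1e-12, nano = 1e-9; factor is 1e-3.
264 × 1e-3 = 0.264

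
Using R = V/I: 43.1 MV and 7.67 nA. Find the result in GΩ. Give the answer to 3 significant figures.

5620000 GΩ

(43.1e6) / (7.67e-9) = 5.6193e15 Ω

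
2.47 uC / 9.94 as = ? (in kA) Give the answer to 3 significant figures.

(2.47e-6) / (9.94e-18) = 0.24849e12 A

248000000 kA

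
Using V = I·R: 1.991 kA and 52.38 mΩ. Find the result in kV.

0.10428858 kV

1.991 × 10³ × 52.38 × 10⁻³ = 104.28858 V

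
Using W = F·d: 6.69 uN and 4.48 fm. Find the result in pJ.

6.69e-6 × 4.48e-15 = 29.9712e-21 J

0.0000000299712 pJ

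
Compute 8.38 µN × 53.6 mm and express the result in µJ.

0.449168 µJ

8.38 × 10^-6 × 53.6 × 10^-3 = 449.168 × 10^-9 J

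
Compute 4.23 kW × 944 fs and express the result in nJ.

4.23 × 10³ × 944 × 10⁻¹⁵ = 3993.12 × 10⁻¹² J

3.99312 nJ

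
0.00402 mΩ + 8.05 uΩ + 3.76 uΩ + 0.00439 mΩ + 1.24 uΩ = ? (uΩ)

In uΩ:
  0.00402 mΩ = 0.00402 × 10³ uΩ = 4.02
  8.05 uΩ → 8.05
  3.76 uΩ → 3.76
  0.00439 mΩ = 0.00439 × 10³ uΩ = 4.39
  1.24 uΩ → 1.24
Sum: 4.02 + 8.05 + 3.76 + 4.39 + 1.24 = 21.46

21.46 uΩ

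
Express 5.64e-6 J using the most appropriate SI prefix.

5.64 μJ

= 5.64e-6 J; 1e-6 is micro.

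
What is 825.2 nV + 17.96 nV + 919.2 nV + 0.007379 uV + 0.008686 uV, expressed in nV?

1778.425 nV

In nV:
  825.2 nV → 825.2
  17.96 nV → 17.96
  919.2 nV → 919.2
  0.007379 uV = 0.007379 × 10^3 nV = 7.379
  0.008686 uV = 0.008686 × 10^3 nV = 8.686
Sum: 825.2 + 17.96 + 919.2 + 7.379 + 8.686 = 1778.425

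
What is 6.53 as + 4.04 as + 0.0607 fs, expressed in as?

In as:
  6.53 as → 6.53
  4.04 as → 4.04
  0.0607 fs = 0.0607 × 10³ as = 60.7
Sum: 6.53 + 4.04 + 60.7 = 71.27

71.27 as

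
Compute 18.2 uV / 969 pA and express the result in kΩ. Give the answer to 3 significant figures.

18.8 kΩ

(18.2e-6) / (969e-12) = 0.018782e6 Ω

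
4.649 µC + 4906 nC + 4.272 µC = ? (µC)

13.827 µC

In µC:
  4.649 µC → 4.649
  4906 nC = 4906 × 10⁻³ µC = 4.906
  4.272 µC → 4.272
Sum: 4.649 + 4.906 + 4.272 = 13.827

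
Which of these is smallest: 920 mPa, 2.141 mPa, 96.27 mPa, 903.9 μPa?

920 mPa = 0.92 Pa
2.141 mPa = 0.002141 Pa
96.27 mPa = 0.09627 Pa
903.9 μPa = 0.0009039 Pa

903.9 μPa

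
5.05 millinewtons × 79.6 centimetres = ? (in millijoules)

4.0198 millijoules

5.05 × 10^-3 × 79.6 × 10^-2 = 401.98 × 10^-5 J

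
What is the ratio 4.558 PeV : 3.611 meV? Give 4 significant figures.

(4.558 × 10^15) / (3.611 × 10^-3) = 1.2623 × 10^18

1262000000000000000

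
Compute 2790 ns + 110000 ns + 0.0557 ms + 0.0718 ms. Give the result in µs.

240.29 µs

In µs:
  2790 ns = 2790e-3 µs = 2.79
  110000 ns = 110000e-3 µs = 110
  0.0557 ms = 0.0557e3 µs = 55.7
  0.0718 ms = 0.0718e3 µs = 71.8
Sum: 2.79 + 110 + 55.7 + 71.8 = 240.29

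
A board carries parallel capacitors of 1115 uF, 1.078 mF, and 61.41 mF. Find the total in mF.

In mF:
  1115 uF = 1115 × 10^-3 mF = 1.115
  1.078 mF → 1.078
  61.41 mF → 61.41
Sum: 1.115 + 1.078 + 61.41 = 63.603

63.603 mF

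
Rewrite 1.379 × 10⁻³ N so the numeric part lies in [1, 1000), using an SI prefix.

= 1.379 × 10⁻³ N; 10⁻³ is milli.

1.379 mN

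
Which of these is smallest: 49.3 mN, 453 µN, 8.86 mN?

49.3 mN = 0.0493 N
453 µN = 0.000453 N
8.86 mN = 0.00886 N

453 µN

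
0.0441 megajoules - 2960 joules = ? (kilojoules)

In kilojoules:
  0.0441 megajoules = 0.0441 × 10^3 kilojoules = 44.1
  2960 joules = 2960 × 10^-3 kilojoules = 2.96
Difference: 44.1 - 2.96 = 41.14

41.14 kilojoules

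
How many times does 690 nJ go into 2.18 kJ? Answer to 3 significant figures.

(2.18 × 10³) / (690 × 10⁻⁹) = 0.003159 × 10¹²

3160000000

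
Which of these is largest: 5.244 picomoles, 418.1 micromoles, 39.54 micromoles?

5.244 picomoles = 0.000000000005244 moles
418.1 micromoles = 0.0004181 moles
39.54 micromoles = 0.00003954 moles

418.1 micromoles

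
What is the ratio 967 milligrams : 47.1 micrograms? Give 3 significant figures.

(967 × 10^-3) / (47.1 × 10^-6) = 20.53 × 10^3

20500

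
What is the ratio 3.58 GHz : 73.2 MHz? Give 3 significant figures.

48.9

(3.58 × 10⁹) / (73.2 × 10⁶) = 0.04891 × 10³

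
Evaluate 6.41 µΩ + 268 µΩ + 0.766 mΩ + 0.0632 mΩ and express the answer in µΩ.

1103.61 µΩ

In µΩ:
  6.41 µΩ → 6.41
  268 µΩ → 268
  0.766 mΩ = 0.766 × 10³ µΩ = 766
  0.0632 mΩ = 0.0632 × 10³ µΩ = 63.2
Sum: 6.41 + 268 + 766 + 63.2 = 1103.61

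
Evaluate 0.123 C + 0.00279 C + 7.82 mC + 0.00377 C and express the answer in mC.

137.38 mC

In mC:
  0.123 C = 0.123 × 10^3 mC = 123
  0.00279 C = 0.00279 × 10^3 mC = 2.79
  7.82 mC → 7.82
  0.00377 C = 0.00377 × 10^3 mC = 3.77
Sum: 123 + 2.79 + 7.82 + 3.77 = 137.38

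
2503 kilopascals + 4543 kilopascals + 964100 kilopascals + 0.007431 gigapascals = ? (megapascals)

978.577 megapascals

In megapascals:
  2503 kilopascals = 2503 × 10⁻³ megapascals = 2.503
  4543 kilopascals = 4543 × 10⁻³ megapascals = 4.543
  964100 kilopascals = 964100 × 10⁻³ megapascals = 964.1
  0.007431 gigapascals = 0.007431 × 10³ megapascals = 7.431
Sum: 2.503 + 4.543 + 964.1 + 7.431 = 978.577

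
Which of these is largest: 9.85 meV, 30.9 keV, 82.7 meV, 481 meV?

9.85 meV = 0.00985 eV
30.9 keV = 30900 eV
82.7 meV = 0.0827 eV
481 meV = 0.481 eV

30.9 keV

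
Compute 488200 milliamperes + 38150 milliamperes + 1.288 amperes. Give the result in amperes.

In amperes:
  488200 milliamperes = 488200e-3 amperes = 488.2
  38150 milliamperes = 38150e-3 amperes = 38.15
  1.288 amperes → 1.288
Sum: 488.2 + 38.15 + 1.288 = 527.638

527.638 amperes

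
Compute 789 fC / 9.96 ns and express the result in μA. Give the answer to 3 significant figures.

79.2 μA

(789e-15) / (9.96e-9) = 79.217e-6 A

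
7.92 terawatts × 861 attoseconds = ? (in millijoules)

6.81912 millijoules

7.92 × 10^12 × 861 × 10^-18 = 6819.12 × 10^-6 J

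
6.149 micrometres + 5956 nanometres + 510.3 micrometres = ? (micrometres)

522.405 micrometres

In micrometres:
  6.149 micrometres → 6.149
  5956 nanometres = 5956e-3 micrometres = 5.956
  510.3 micrometres → 510.3
Sum: 6.149 + 5.956 + 510.3 = 522.405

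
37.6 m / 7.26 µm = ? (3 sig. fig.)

(37.6) / (7.26 × 10^-6) = 5.179 × 10^6

5180000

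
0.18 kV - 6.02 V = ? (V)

In V:
  0.18 kV = 0.18 × 10^3 V = 180
  6.02 V → 6.02
Difference: 180 - 6.02 = 173.98

173.98 V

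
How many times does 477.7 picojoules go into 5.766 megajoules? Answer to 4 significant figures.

(5.766 × 10⁶) / (477.7 × 10⁻¹²) = 0.01207 × 10¹⁸

12070000000000000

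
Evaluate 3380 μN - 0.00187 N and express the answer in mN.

1.51 mN

In mN:
  3380 μN = 3380 × 10⁻³ mN = 3.38
  0.00187 N = 0.00187 × 10³ mN = 1.87
Difference: 3.38 - 1.87 = 1.51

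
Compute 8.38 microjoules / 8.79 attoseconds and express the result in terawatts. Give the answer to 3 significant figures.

(8.38e-6) / (8.79e-18) = 0.95336e12 W

0.953 terawatts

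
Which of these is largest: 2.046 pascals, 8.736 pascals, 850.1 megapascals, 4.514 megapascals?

2.046 pascals = 2.046 pascals
8.736 pascals = 8.736 pascals
850.1 megapascals = 850100000 pascals
4.514 megapascals = 4514000 pascals

850.1 megapascals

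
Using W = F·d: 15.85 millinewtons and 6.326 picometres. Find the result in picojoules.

15.85 × 10⁻³ × 6.326 × 10⁻¹² = 100.2671 × 10⁻¹⁵ J

0.1002671 picojoules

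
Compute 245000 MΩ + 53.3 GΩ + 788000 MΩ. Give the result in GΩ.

In GΩ:
  245000 MΩ = 245000e-3 GΩ = 245
  53.3 GΩ → 53.3
  788000 MΩ = 788000e-3 GΩ = 788
Sum: 245 + 53.3 + 788 = 1086.3

1086.3 GΩ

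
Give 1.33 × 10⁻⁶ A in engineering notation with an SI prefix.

1.33 μA

= 1.33 × 10⁻⁶ A; 10⁻⁶ is micro.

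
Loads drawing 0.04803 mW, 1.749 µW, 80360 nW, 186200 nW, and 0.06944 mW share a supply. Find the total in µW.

In µW:
  0.04803 mW = 0.04803 × 10³ µW = 48.03
  1.749 µW → 1.749
  80360 nW = 80360 × 10⁻³ µW = 80.36
  186200 nW = 186200 × 10⁻³ µW = 186.2
  0.06944 mW = 0.06944 × 10³ µW = 69.44
Sum: 48.03 + 1.749 + 80.36 + 186.2 + 69.44 = 385.779

385.779 µW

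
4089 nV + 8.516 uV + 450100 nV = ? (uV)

462.705 uV

In uV:
  4089 nV = 4089e-3 uV = 4.089
  8.516 uV → 8.516
  450100 nV = 450100e-3 uV = 450.1
Sum: 4.089 + 8.516 + 450.1 = 462.705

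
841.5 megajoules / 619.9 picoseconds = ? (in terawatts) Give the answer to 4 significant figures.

(841.5 × 10^6) / (619.9 × 10^-12) = 1.35748 × 10^18 W

1357000 terawatts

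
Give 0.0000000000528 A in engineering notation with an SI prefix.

= 52.8e-12 A; 1e-12 is pico.

52.8 pA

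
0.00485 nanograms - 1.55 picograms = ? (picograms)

3.3 picograms

In picograms:
  0.00485 nanograms = 0.00485 × 10³ picograms = 4.85
  1.55 picograms → 1.55
Difference: 4.85 - 1.55 = 3.3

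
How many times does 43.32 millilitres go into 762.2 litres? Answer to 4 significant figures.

(762.2) / (43.32 × 10^-3) = 17.595 × 10^3

17590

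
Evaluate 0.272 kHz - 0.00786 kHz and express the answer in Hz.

264.14 Hz

In Hz:
  0.272 kHz = 0.272 × 10³ Hz = 272
  0.00786 kHz = 0.00786 × 10³ Hz = 7.86
Difference: 272 - 7.86 = 264.14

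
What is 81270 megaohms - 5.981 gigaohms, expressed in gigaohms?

75.289 gigaohms

In gigaohms:
  81270 megaohms = 81270e-3 gigaohms = 81.27
  5.981 gigaohms → 5.981
Difference: 81.27 - 5.981 = 75.289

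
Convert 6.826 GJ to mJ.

6826000000000 mJ

giga = 1e9, milli = 1e-3; factor is 1e12.
6.826 × 1e12 = 6826000000000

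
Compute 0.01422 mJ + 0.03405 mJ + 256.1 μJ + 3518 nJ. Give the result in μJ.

307.888 μJ

In μJ:
  0.01422 mJ = 0.01422 × 10^3 μJ = 14.22
  0.03405 mJ = 0.03405 × 10^3 μJ = 34.05
  256.1 μJ → 256.1
  3518 nJ = 3518 × 10^-3 μJ = 3.518
Sum: 14.22 + 34.05 + 256.1 + 3.518 = 307.888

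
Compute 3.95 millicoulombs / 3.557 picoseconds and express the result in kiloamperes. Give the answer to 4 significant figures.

(3.95 × 10⁻³) / (3.557 × 10⁻¹²) = 1.11049 × 10⁹ A

1110000 kiloamperes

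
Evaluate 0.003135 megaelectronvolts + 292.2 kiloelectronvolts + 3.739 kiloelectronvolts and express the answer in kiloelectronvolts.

299.074 kiloelectronvolts

In kiloelectronvolts:
  0.003135 megaelectronvolts = 0.003135 × 10^3 kiloelectronvolts = 3.135
  292.2 kiloelectronvolts → 292.2
  3.739 kiloelectronvolts → 3.739
Sum: 3.135 + 292.2 + 3.739 = 299.074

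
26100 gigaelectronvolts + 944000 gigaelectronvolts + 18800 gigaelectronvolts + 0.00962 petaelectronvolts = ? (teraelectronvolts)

In teraelectronvolts:
  26100 gigaelectronvolts = 26100 × 10⁻³ teraelectronvolts = 26.1
  944000 gigaelectronvolts = 944000 × 10⁻³ teraelectronvolts = 944
  18800 gigaelectronvolts = 18800 × 10⁻³ teraelectronvolts = 18.8
  0.00962 petaelectronvolts = 0.00962 × 10³ teraelectronvolts = 9.62
Sum: 26.1 + 944 + 18.8 + 9.62 = 998.52

998.52 teraelectronvolts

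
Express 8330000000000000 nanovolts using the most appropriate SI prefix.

= 8.33 × 10⁶ volts; 10⁶ is mega.

8.33 megavolts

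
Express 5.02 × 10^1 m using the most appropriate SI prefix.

50.2 m

= 50.2 m; mantissa already in [1, 1000).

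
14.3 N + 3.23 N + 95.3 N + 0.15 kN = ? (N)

262.83 N

In N:
  14.3 N → 14.3
  3.23 N → 3.23
  95.3 N → 95.3
  0.15 kN = 0.15 × 10³ N = 150
Sum: 14.3 + 3.23 + 95.3 + 150 = 262.83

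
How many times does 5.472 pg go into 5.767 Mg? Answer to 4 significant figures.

(5.767 × 10⁶) / (5.472 × 10⁻¹²) = 1.0539 × 10¹⁸

1054000000000000000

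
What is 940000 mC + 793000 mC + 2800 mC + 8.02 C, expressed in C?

In C:
  940000 mC = 940000 × 10⁻³ C = 940
  793000 mC = 793000 × 10⁻³ C = 793
  2800 mC = 2800 × 10⁻³ C = 2.8
  8.02 C → 8.02
Sum: 940 + 793 + 2.8 + 8.02 = 1743.82

1743.82 C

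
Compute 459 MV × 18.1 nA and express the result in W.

8.3079 W

459 × 10⁶ × 18.1 × 10⁻⁹ = 8307.9 × 10⁻³ W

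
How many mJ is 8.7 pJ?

pico = 10⁻¹², milli = 10⁻³; factor is 10⁻⁹.
8.7 × 10⁻⁹ = 0.0000000087

0.0000000087 mJ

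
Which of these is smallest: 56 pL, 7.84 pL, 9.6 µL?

56 pL = 0.000000000056 L
7.84 pL = 0.00000000000784 L
9.6 µL = 0.0000096 L

7.84 pL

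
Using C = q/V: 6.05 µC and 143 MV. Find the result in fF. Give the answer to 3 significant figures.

(6.05e-6) / (143e6) = 0.042308e-12 F

42.3 fF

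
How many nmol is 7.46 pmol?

0.00746 nmol

pico = 10^-12, nano = 10^-9; factor is 10^-3.
7.46 × 10^-3 = 0.00746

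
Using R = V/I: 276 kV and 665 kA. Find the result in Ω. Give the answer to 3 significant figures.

0.415 Ω

(276 × 10^3) / (665 × 10^3) = 0.41504 Ω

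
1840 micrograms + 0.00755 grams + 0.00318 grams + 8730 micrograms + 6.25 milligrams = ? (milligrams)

27.55 milligrams

In milligrams:
  1840 micrograms = 1840 × 10^-3 milligrams = 1.84
  0.00755 grams = 0.00755 × 10^3 milligrams = 7.55
  0.00318 grams = 0.00318 × 10^3 milligrams = 3.18
  8730 micrograms = 8730 × 10^-3 milligrams = 8.73
  6.25 milligrams → 6.25
Sum: 1.84 + 7.55 + 3.18 + 8.73 + 6.25 = 27.55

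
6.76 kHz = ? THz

kilo = 10³, tera = 10¹²; factor is 10⁻⁹.
6.76 × 10⁻⁹ = 0.00000000676

0.00000000676 THz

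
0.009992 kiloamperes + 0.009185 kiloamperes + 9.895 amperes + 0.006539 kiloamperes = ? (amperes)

In amperes:
  0.009992 kiloamperes = 0.009992e3 amperes = 9.992
  0.009185 kiloamperes = 0.009185e3 amperes = 9.185
  9.895 amperes → 9.895
  0.006539 kiloamperes = 0.006539e3 amperes = 6.539
Sum: 9.992 + 9.185 + 9.895 + 6.539 = 35.611

35.611 amperes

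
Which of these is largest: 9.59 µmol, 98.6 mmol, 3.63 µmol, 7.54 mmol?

98.6 mmol

9.59 µmol = 0.00000959 mol
98.6 mmol = 0.0986 mol
3.63 µmol = 0.00000363 mol
7.54 mmol = 0.00754 mol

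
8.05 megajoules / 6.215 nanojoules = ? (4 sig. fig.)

1295000000000000

(8.05e6) / (6.215e-9) = 1.2953e15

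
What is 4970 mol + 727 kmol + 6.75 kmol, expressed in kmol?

738.72 kmol

In kmol:
  4970 mol = 4970 × 10⁻³ kmol = 4.97
  727 kmol → 727
  6.75 kmol → 6.75
Sum: 4.97 + 727 + 6.75 = 738.72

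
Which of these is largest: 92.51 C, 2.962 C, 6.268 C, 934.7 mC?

92.51 C

92.51 C = 92.51 C
2.962 C = 2.962 C
6.268 C = 6.268 C
934.7 mC = 0.9347 C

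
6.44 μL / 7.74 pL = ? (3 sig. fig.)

(6.44 × 10^-6) / (7.74 × 10^-12) = 0.832 × 10^6

832000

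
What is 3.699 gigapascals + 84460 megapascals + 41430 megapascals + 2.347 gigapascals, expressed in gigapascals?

In gigapascals:
  3.699 gigapascals → 3.699
  84460 megapascals = 84460e-3 gigapascals = 84.46
  41430 megapascals = 41430e-3 gigapascals = 41.43
  2.347 gigapascals → 2.347
Sum: 3.699 + 84.46 + 41.43 + 2.347 = 131.936

131.936 gigapascals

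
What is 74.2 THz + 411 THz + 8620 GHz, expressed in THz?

In THz:
  74.2 THz → 74.2
  411 THz → 411
  8620 GHz = 8620e-3 THz = 8.62
Sum: 74.2 + 411 + 8.62 = 493.82

493.82 THz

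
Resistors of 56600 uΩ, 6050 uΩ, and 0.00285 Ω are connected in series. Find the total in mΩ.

In mΩ:
  56600 uΩ = 56600 × 10^-3 mΩ = 56.6
  6050 uΩ = 6050 × 10^-3 mΩ = 6.05
  0.00285 Ω = 0.00285 × 10^3 mΩ = 2.85
Sum: 56.6 + 6.05 + 2.85 = 65.5

65.5 mΩ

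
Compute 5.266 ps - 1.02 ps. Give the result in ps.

4.246 ps

In ps:
  5.266 ps → 5.266
  1.02 ps → 1.02
Difference: 5.266 - 1.02 = 4.246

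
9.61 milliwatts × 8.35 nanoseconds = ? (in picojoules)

80.2435 picojoules

9.61 × 10^-3 × 8.35 × 10^-9 = 80.2435 × 10^-12 J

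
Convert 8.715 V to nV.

8715000000 nV

(no prefix) = 1e0, nano = 1e-9; factor is 1e9.
8.715 × 1e9 = 8715000000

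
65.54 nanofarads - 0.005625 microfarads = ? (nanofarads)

59.915 nanofarads

In nanofarads:
  65.54 nanofarads → 65.54
  0.005625 microfarads = 0.005625e3 nanofarads = 5.625
Difference: 65.54 - 5.625 = 59.915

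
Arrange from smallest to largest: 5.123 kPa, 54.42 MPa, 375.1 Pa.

375.1 Pa < 5.123 kPa < 54.42 MPa

5.123 kPa = 5123 Pa
54.42 MPa = 54420000 Pa
375.1 Pa = 375.1 Pa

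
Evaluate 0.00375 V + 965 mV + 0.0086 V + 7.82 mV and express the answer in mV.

985.17 mV

In mV:
  0.00375 V = 0.00375e3 mV = 3.75
  965 mV → 965
  0.0086 V = 0.0086e3 mV = 8.6
  7.82 mV → 7.82
Sum: 3.75 + 965 + 8.6 + 7.82 = 985.17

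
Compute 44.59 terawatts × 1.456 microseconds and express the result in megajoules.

44.59e12 × 1.456e-6 = 64.92304e6 J

64.92304 megajoules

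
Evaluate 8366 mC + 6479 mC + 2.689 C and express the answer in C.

17.534 C

In C:
  8366 mC = 8366e-3 C = 8.366
  6479 mC = 6479e-3 C = 6.479
  2.689 C → 2.689
Sum: 8.366 + 6.479 + 2.689 = 17.534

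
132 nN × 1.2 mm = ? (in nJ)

0.1584 nJ

132 × 10⁻⁹ × 1.2 × 10⁻³ = 158.4 × 10⁻¹² J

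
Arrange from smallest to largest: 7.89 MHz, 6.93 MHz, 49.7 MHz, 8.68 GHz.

7.89 MHz = 7890000 Hz
6.93 MHz = 6930000 Hz
49.7 MHz = 49700000 Hz
8.68 GHz = 8680000000 Hz

6.93 MHz < 7.89 MHz < 49.7 MHz < 8.68 GHz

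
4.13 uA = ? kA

micro = 10^-6, kilo = 10^3; factor is 10^-9.
4.13 × 10^-9 = 0.00000000413

0.00000000413 kA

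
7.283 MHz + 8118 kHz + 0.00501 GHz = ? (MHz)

20.411 MHz

In MHz:
  7.283 MHz → 7.283
  8118 kHz = 8118e-3 MHz = 8.118
  0.00501 GHz = 0.00501e3 MHz = 5.01
Sum: 7.283 + 8.118 + 5.01 = 20.411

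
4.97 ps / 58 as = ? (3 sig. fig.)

(4.97e-12) / (58e-18) = 0.08569e6

85700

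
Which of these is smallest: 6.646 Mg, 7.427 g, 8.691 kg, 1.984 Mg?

7.427 g

6.646 Mg = 6646000 g
7.427 g = 7.427 g
8.691 kg = 8691 g
1.984 Mg = 1984000 g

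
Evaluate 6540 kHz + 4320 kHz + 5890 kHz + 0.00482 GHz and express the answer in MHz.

In MHz:
  6540 kHz = 6540e-3 MHz = 6.54
  4320 kHz = 4320e-3 MHz = 4.32
  5890 kHz = 5890e-3 MHz = 5.89
  0.00482 GHz = 0.00482e3 MHz = 4.82
Sum: 6.54 + 4.32 + 5.89 + 4.82 = 21.57

21.57 MHz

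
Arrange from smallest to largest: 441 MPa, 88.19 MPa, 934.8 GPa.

441 MPa = 441000000 Pa
88.19 MPa = 88190000 Pa
934.8 GPa = 934800000000 Pa

88.19 MPa < 441 MPa < 934.8 GPa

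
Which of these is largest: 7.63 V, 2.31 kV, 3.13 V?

7.63 V = 7.63 V
2.31 kV = 2310 V
3.13 V = 3.13 V

2.31 kV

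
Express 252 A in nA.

(no prefix) = 1e0, nano = 1e-9; factor is 1e9.
252 × 1e9 = 252000000000

252000000000 nA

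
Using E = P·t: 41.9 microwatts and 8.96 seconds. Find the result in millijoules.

41.9 × 10^-6 × 8.96 = 375.424 × 10^-6 J

0.375424 millijoules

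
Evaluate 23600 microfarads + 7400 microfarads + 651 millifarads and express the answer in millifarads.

682 millifarads

In millifarads:
  23600 microfarads = 23600 × 10^-3 millifarads = 23.6
  7400 microfarads = 7400 × 10^-3 millifarads = 7.4
  651 millifarads → 651
Sum: 23.6 + 7.4 + 651 = 682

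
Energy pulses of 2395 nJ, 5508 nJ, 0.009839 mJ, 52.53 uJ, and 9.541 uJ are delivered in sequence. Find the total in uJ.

79.813 uJ

In uJ:
  2395 nJ = 2395 × 10⁻³ uJ = 2.395
  5508 nJ = 5508 × 10⁻³ uJ = 5.508
  0.009839 mJ = 0.009839 × 10³ uJ = 9.839
  52.53 uJ → 52.53
  9.541 uJ → 9.541
Sum: 2.395 + 5.508 + 9.839 + 52.53 + 9.541 = 79.813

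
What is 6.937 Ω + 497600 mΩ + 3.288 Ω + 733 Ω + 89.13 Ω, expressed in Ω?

1329.955 Ω

In Ω:
  6.937 Ω → 6.937
  497600 mΩ = 497600e-3 Ω = 497.6
  3.288 Ω → 3.288
  733 Ω → 733
  89.13 Ω → 89.13
Sum: 6.937 + 497.6 + 3.288 + 733 + 89.13 = 1329.955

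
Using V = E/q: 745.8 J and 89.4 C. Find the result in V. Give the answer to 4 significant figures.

8.342 V

(745.8) / (89.4) = 8.34228 V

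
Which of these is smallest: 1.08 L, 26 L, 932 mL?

932 mL

1.08 L = 1.08 L
26 L = 26 L
932 mL = 0.932 L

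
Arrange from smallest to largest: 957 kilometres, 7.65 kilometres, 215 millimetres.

215 millimetres < 7.65 kilometres < 957 kilometres

957 kilometres = 957000 metres
7.65 kilometres = 7650 metres
215 millimetres = 0.215 metres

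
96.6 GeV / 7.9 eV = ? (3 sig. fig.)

12200000000

(96.6 × 10⁹) / (7.9) = 12.23 × 10⁹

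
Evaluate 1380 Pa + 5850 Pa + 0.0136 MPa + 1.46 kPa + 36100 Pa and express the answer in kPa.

58.39 kPa

In kPa:
  1380 Pa = 1380 × 10⁻³ kPa = 1.38
  5850 Pa = 5850 × 10⁻³ kPa = 5.85
  0.0136 MPa = 0.0136 × 10³ kPa = 13.6
  1.46 kPa → 1.46
  36100 Pa = 36100 × 10⁻³ kPa = 36.1
Sum: 1.38 + 5.85 + 13.6 + 1.46 + 36.1 = 58.39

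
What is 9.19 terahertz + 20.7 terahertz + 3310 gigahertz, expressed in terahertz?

33.2 terahertz

In terahertz:
  9.19 terahertz → 9.19
  20.7 terahertz → 20.7
  3310 gigahertz = 3310 × 10^-3 terahertz = 3.31
Sum: 9.19 + 20.7 + 3.31 = 33.2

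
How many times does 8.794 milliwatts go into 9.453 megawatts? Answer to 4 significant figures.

1075000000

(9.453 × 10⁶) / (8.794 × 10⁻³) = 1.0749 × 10⁹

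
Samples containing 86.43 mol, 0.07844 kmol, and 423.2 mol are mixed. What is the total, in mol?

588.07 mol

In mol:
  86.43 mol → 86.43
  0.07844 kmol = 0.07844e3 mol = 78.44
  423.2 mol → 423.2
Sum: 86.43 + 78.44 + 423.2 = 588.07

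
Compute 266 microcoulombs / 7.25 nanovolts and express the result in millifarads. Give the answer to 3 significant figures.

36700000 millifarads

(266e-6) / (7.25e-9) = 36.69e3 F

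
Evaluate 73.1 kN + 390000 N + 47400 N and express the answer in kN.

In kN:
  73.1 kN → 73.1
  390000 N = 390000 × 10⁻³ kN = 390
  47400 N = 47400 × 10⁻³ kN = 47.4
Sum: 73.1 + 390 + 47.4 = 510.5

510.5 kN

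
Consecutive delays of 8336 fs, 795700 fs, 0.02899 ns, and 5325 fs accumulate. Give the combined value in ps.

In ps:
  8336 fs = 8336 × 10^-3 ps = 8.336
  795700 fs = 795700 × 10^-3 ps = 795.7
  0.02899 ns = 0.02899 × 10^3 ps = 28.99
  5325 fs = 5325 × 10^-3 ps = 5.325
Sum: 8.336 + 795.7 + 28.99 + 5.325 = 838.351

838.351 ps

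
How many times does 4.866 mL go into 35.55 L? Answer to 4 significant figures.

7306

(35.55) / (4.866 × 10⁻³) = 7.3058 × 10³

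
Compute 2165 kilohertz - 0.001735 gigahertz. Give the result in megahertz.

0.43 megahertz

In megahertz:
  2165 kilohertz = 2165 × 10^-3 megahertz = 2.165
  0.001735 gigahertz = 0.001735 × 10^3 megahertz = 1.735
Difference: 2.165 - 1.735 = 0.43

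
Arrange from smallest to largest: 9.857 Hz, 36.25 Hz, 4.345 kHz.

9.857 Hz = 9.857 Hz
36.25 Hz = 36.25 Hz
4.345 kHz = 4345 Hz

9.857 Hz < 36.25 Hz < 4.345 kHz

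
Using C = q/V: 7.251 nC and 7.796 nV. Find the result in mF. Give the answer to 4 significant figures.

(7.251 × 10⁻⁹) / (7.796 × 10⁻⁹) = 0.930092 F

930.1 mF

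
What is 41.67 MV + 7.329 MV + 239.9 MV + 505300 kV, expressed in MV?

794.199 MV

In MV:
  41.67 MV → 41.67
  7.329 MV → 7.329
  239.9 MV → 239.9
  505300 kV = 505300e-3 MV = 505.3
Sum: 41.67 + 7.329 + 239.9 + 505.3 = 794.199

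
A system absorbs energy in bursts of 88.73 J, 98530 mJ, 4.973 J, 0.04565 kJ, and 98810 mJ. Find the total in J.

336.693 J

In J:
  88.73 J → 88.73
  98530 mJ = 98530 × 10^-3 J = 98.53
  4.973 J → 4.973
  0.04565 kJ = 0.04565 × 10^3 J = 45.65
  98810 mJ = 98810 × 10^-3 J = 98.81
Sum: 88.73 + 98.53 + 4.973 + 45.65 + 98.81 = 336.693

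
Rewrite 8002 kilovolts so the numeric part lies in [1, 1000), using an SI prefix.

= 8.002e6 volts; 1e6 is mega.

8.002 megavolts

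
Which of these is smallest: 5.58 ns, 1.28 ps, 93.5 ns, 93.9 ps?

1.28 ps

5.58 ns = 0.00000000558 s
1.28 ps = 0.00000000000128 s
93.5 ns = 0.0000000935 s
93.9 ps = 0.0000000000939 s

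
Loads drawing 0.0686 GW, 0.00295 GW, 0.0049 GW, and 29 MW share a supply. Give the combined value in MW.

105.45 MW

In MW:
  0.0686 GW = 0.0686 × 10^3 MW = 68.6
  0.00295 GW = 0.00295 × 10^3 MW = 2.95
  0.0049 GW = 0.0049 × 10^3 MW = 4.9
  29 MW → 29
Sum: 68.6 + 2.95 + 4.9 + 29 = 105.45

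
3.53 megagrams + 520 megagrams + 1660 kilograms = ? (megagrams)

In megagrams:
  3.53 megagrams → 3.53
  520 megagrams → 520
  1660 kilograms = 1660 × 10^-3 megagrams = 1.66
Sum: 3.53 + 520 + 1.66 = 525.19

525.19 megagrams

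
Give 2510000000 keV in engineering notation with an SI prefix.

2.51 TeV

= 2.51 × 10^12 eV; 10^12 is tera.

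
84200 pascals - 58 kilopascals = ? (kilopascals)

26.2 kilopascals

In kilopascals:
  84200 pascals = 84200e-3 kilopascals = 84.2
  58 kilopascals → 58
Difference: 84.2 - 58 = 26.2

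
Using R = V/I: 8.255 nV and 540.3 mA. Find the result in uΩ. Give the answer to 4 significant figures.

0.01528 uΩ

(8.255 × 10^-9) / (540.3 × 10^-3) = 0.0152785 × 10^-6 Ω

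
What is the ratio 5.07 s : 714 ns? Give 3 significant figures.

7100000

(5.07) / (714e-9) = 0.007101e9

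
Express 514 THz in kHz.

514000000000 kHz

tera = 10¹², kilo = 10³; factor is 10⁹.
514 × 10⁹ = 514000000000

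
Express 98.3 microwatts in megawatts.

micro = 10⁻⁶, mega = 10⁶; factor is 10⁻¹².
98.3 × 10⁻¹² = 0.0000000000983

0.0000000000983 megawatts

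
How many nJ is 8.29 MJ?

8290000000000000 nJ

mega = 1e6, nano = 1e-9; factor is 1e15.
8.29 × 1e15 = 8290000000000000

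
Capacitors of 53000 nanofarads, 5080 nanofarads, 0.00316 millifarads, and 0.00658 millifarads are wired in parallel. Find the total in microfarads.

In microfarads:
  53000 nanofarads = 53000e-3 microfarads = 53
  5080 nanofarads = 5080e-3 microfarads = 5.08
  0.00316 millifarads = 0.00316e3 microfarads = 3.16
  0.00658 millifarads = 0.00658e3 microfarads = 6.58
Sum: 53 + 5.08 + 3.16 + 6.58 = 67.82

67.82 microfarads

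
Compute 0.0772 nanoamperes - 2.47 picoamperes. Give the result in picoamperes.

In picoamperes:
  0.0772 nanoamperes = 0.0772 × 10³ picoamperes = 77.2
  2.47 picoamperes → 2.47
Difference: 77.2 - 2.47 = 74.73

74.73 picoamperes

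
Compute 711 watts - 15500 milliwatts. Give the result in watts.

695.5 watts

In watts:
  711 watts → 711
  15500 milliwatts = 15500 × 10⁻³ watts = 15.5
Difference: 711 - 15.5 = 695.5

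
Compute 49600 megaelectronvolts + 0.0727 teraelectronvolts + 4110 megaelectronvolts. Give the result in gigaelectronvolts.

In gigaelectronvolts:
  49600 megaelectronvolts = 49600 × 10⁻³ gigaelectronvolts = 49.6
  0.0727 teraelectronvolts = 0.0727 × 10³ gigaelectronvolts = 72.7
  4110 megaelectronvolts = 4110 × 10⁻³ gigaelectronvolts = 4.11
Sum: 49.6 + 72.7 + 4.11 = 126.41

126.41 gigaelectronvolts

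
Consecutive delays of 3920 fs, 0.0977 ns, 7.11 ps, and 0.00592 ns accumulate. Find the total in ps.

114.65 ps

In ps:
  3920 fs = 3920 × 10^-3 ps = 3.92
  0.0977 ns = 0.0977 × 10^3 ps = 97.7
  7.11 ps → 7.11
  0.00592 ns = 0.00592 × 10^3 ps = 5.92
Sum: 3.92 + 97.7 + 7.11 + 5.92 = 114.65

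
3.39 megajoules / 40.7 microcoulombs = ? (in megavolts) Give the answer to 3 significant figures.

(3.39 × 10⁶) / (40.7 × 10⁻⁶) = 0.083292 × 10¹² V

83300 megavolts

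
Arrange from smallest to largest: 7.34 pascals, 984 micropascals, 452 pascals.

984 micropascals < 7.34 pascals < 452 pascals

7.34 pascals = 7.34 pascals
984 micropascals = 0.000984 pascals
452 pascals = 452 pascals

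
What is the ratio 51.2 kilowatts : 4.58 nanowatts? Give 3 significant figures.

11200000000000

(51.2 × 10³) / (4.58 × 10⁻⁹) = 11.18 × 10¹²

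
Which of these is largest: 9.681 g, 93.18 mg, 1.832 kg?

1.832 kg

9.681 g = 9.681 g
93.18 mg = 0.09318 g
1.832 kg = 1832 g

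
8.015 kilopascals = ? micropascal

8015000000 micropascals

kilo = 1e3, micro = 1e-6; factor is 1e9.
8.015 × 1e9 = 8015000000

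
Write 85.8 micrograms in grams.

micro = 10⁻⁶, (no prefix) = 10⁰; factor is 10⁻⁶.
85.8 × 10⁻⁶ = 0.0000858

0.0000858 grams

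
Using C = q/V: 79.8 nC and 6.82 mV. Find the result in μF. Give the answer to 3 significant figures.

(79.8 × 10^-9) / (6.82 × 10^-3) = 11.701 × 10^-6 F

11.7 μF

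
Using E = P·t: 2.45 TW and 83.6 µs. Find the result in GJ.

2.45 × 10¹² × 83.6 × 10⁻⁶ = 204.82 × 10⁶ J

0.20482 GJ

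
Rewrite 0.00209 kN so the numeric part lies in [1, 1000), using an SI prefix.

= 2.09 N; mantissa already in [1, 1000).

2.09 N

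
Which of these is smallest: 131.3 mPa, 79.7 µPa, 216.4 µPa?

79.7 µPa

131.3 mPa = 0.1313 Pa
79.7 µPa = 0.0000797 Pa
216.4 µPa = 0.0002164 Pa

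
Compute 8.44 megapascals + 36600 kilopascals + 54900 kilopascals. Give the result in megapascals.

In megapascals:
  8.44 megapascals → 8.44
  36600 kilopascals = 36600 × 10⁻³ megapascals = 36.6
  54900 kilopascals = 54900 × 10⁻³ megapascals = 54.9
Sum: 8.44 + 36.6 + 54.9 = 99.94

99.94 megapascals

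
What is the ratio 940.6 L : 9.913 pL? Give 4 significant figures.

94890000000000

(940.6) / (9.913 × 10^-12) = 94.886 × 10^12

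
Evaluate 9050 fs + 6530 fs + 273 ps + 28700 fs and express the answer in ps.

In ps:
  9050 fs = 9050 × 10^-3 ps = 9.05
  6530 fs = 6530 × 10^-3 ps = 6.53
  273 ps → 273
  28700 fs = 28700 × 10^-3 ps = 28.7
Sum: 9.05 + 6.53 + 273 + 28.7 = 317.28

317.28 ps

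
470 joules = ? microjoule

470000000 microjoules

(no prefix) = 10⁰, micro = 10⁻⁶; factor is 10⁶.
470 × 10⁶ = 470000000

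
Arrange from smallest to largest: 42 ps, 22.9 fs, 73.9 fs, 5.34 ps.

42 ps = 0.000000000042 s
22.9 fs = 0.0000000000000229 s
73.9 fs = 0.0000000000000739 s
5.34 ps = 0.00000000000534 s

22.9 fs < 73.9 fs < 5.34 ps < 42 ps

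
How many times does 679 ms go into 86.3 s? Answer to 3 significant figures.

127

(86.3) / (679e-3) = 0.1271e3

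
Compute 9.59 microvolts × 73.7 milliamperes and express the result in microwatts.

0.706783 microwatts

9.59 × 10^-6 × 73.7 × 10^-3 = 706.783 × 10^-9 W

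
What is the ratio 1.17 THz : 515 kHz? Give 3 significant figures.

(1.17 × 10^12) / (515 × 10^3) = 0.002272 × 10^9

2270000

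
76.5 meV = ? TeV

0.0000000000000765 TeV

milli = 10^-3, tera = 10^12; factor is 10^-15.
76.5 × 10^-15 = 0.0000000000000765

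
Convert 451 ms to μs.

451000 μs

milli = 10⁻³, micro = 10⁻⁶; factor is 10³.
451 × 10³ = 451000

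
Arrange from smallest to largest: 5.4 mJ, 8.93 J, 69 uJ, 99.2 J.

69 uJ < 5.4 mJ < 8.93 J < 99.2 J

5.4 mJ = 0.0054 J
8.93 J = 8.93 J
69 uJ = 0.000069 J
99.2 J = 99.2 J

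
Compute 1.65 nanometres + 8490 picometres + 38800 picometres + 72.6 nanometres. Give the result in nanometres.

121.54 nanometres

In nanometres:
  1.65 nanometres → 1.65
  8490 picometres = 8490e-3 nanometres = 8.49
  38800 picometres = 38800e-3 nanometres = 38.8
  72.6 nanometres → 72.6
Sum: 1.65 + 8.49 + 38.8 + 72.6 = 121.54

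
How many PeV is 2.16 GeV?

0.00000216 PeV

giga = 10^9, peta = 10^15; factor is 10^-6.
2.16 × 10^-6 = 0.00000216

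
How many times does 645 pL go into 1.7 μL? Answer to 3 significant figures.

2640

(1.7 × 10⁻⁶) / (645 × 10⁻¹²) = 0.002636 × 10⁶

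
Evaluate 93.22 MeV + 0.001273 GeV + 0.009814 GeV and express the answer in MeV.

104.307 MeV

In MeV:
  93.22 MeV → 93.22
  0.001273 GeV = 0.001273 × 10^3 MeV = 1.273
  0.009814 GeV = 0.009814 × 10^3 MeV = 9.814
Sum: 93.22 + 1.273 + 9.814 = 104.307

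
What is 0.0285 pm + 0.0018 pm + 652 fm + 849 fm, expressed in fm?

1531.3 fm

In fm:
  0.0285 pm = 0.0285e3 fm = 28.5
  0.0018 pm = 0.0018e3 fm = 1.8
  652 fm → 652
  849 fm → 849
Sum: 28.5 + 1.8 + 652 + 849 = 1531.3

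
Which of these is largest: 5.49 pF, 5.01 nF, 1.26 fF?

5.01 nF

5.49 pF = 0.00000000000549 F
5.01 nF = 0.00000000501 F
1.26 fF = 0.00000000000000126 F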